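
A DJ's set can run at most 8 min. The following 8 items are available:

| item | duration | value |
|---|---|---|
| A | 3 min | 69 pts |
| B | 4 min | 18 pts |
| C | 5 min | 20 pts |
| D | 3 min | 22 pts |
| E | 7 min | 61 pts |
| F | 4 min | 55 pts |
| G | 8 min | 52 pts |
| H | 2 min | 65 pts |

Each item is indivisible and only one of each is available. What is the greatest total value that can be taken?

156 pts

Check high-value combinations within 8 min:
- A+D+H: duration 3+3+2=8, value 69+22+65=156
- A+H: duration 3+2=5, value 69+65=134
- A+F: duration 3+4=7, value 69+55=124
Best: 156 pts.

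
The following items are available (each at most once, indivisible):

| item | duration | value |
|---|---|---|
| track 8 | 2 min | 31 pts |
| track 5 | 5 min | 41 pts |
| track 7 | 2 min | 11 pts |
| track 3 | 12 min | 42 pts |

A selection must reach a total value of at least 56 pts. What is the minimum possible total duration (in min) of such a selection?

Subsets with value ≥ 56, sorted by total duration:
- track 8+track 5: duration 7, value 72
- track 8+track 5+track 7: duration 9, value 83
- track 8+track 3: duration 14, value 73
Minimum duration: 7 min.

7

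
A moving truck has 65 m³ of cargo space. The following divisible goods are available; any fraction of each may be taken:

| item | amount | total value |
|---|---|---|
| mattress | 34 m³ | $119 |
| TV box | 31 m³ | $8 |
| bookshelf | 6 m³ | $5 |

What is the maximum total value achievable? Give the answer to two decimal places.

130.45

Take in order of value per unit:
- mattress (119/34 per unit): all 34 → value 119, running total 119.00
- bookshelf (5/6 per unit): all 6 → value 5, running total 124.00
- TV box (8/31 per unit): 25 of 31 → value 25×8/31 = 6.4516, running total 130.45
Total 130.45.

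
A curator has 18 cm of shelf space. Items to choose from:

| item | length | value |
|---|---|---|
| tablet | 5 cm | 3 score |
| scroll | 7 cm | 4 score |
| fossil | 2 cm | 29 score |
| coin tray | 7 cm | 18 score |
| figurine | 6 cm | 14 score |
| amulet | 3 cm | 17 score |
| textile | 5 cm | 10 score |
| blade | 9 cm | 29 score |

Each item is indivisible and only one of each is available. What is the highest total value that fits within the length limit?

78 score

This is a 0/1 knapsack; check combinations near the capacity.
- fossil+coin tray+figurine+amulet: length 2+7+6+3=18, value 29+18+14+17=78
- fossil+coin tray+blade: length 2+7+9=18, value 29+18+29=76
- fossil+amulet+blade: length 2+3+9=14, value 29+17+29=75
Best: 78 score.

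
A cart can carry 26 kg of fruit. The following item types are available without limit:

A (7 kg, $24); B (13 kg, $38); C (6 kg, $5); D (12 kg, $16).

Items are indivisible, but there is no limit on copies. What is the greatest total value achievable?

Best value-per-unit is A at 24/7; filling with it alone gives 3×24 = 72.
Optimal mix: 2×B → weight 26, value 76.

$76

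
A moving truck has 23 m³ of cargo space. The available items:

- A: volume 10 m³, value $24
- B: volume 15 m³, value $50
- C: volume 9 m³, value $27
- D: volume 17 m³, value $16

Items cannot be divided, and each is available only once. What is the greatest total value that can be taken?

Check high-value combinations within 23 m³:
- A+C: volume 10+9=19, value 24+27=51
- B: volume 15, value 50
- C: volume 9, value 27
- A: volume 10, value 24
- D: volume 17, value 16
Best: $51.

$51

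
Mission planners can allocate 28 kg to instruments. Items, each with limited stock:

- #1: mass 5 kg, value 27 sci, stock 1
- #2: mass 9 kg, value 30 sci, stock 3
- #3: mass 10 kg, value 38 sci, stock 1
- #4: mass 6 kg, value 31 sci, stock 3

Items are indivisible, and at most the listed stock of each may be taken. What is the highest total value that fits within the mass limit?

Best selections within mass 28 and stock limits:
- 1×#3 + 3×#4: mass 28, value 131
- 1×#1 + 1×#3 + 2×#4: mass 27, value 127
Best: 131 sci.

131 sci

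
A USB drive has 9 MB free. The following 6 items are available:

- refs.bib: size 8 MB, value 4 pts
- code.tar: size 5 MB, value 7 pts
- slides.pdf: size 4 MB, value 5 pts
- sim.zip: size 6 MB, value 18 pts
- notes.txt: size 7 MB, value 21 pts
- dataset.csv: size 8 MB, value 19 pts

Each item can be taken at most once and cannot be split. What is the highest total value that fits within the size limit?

21 pts

Check high-value combinations within 9 MB:
- notes.txt: size 7, value 21
- dataset.csv: size 8, value 19
- sim.zip: size 6, value 18
- code.tar+slides.pdf: size 5+4=9, value 7+5=12
- code.tar: size 5, value 7
Best: 21 pts.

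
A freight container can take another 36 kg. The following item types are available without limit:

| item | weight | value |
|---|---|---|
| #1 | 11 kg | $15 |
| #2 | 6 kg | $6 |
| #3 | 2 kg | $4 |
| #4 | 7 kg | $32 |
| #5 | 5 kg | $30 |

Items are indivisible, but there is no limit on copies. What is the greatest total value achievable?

$210

Best value-per-unit is #5 at 30/5, and filling with it alone uses weight 7×5=35. No mix of the others beats 7×30 = 210.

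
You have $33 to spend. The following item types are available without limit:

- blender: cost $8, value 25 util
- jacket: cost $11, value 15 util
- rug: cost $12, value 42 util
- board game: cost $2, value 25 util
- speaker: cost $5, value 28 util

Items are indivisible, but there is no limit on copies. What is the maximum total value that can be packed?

Best value-per-unit is board game at 25/2, and filling with it alone uses cost 16×2=32. No mix of the others beats 16×25 = 400.

400 util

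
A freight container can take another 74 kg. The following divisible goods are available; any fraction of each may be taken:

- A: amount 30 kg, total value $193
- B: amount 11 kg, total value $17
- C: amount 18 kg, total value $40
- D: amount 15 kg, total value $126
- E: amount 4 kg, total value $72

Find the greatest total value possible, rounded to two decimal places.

441.82

Take in order of value per unit:
- E (72/4 per unit): all 4 → value 72, running total 72.00
- D (126/15 per unit): all 15 → value 126, running total 198.00
- A (193/30 per unit): all 30 → value 193, running total 391.00
- C (40/18 per unit): all 18 → value 40, running total 431.00
- B (17/11 per unit): 7 of 11 → value 7×17/11 = 10.8182, running total 441.82
Total 441.82.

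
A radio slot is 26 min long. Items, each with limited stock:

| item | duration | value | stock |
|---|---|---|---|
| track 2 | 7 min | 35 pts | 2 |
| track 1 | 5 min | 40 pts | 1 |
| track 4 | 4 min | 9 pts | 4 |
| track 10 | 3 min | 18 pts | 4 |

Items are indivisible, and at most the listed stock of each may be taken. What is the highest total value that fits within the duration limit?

147 pts

Best selections within duration 26 and stock limits:
- 1×track 2 + 1×track 1 + 4×track 10: duration 24, value 147
- 2×track 2 + 1×track 1 + 2×track 10: duration 25, value 146
- 2×track 2 + 4×track 10: duration 26, value 142
Best: 147 pts.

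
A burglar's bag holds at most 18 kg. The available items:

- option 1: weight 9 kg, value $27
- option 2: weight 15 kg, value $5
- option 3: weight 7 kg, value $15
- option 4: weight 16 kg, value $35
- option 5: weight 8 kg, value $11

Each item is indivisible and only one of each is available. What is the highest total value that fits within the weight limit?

$42

Check high-value combinations within 18 kg:
- option 1+option 3: weight 9+7=16, value 27+15=42
- option 1+option 5: weight 9+8=17, value 27+11=38
- option 4: weight 16, value 35
Best: $42.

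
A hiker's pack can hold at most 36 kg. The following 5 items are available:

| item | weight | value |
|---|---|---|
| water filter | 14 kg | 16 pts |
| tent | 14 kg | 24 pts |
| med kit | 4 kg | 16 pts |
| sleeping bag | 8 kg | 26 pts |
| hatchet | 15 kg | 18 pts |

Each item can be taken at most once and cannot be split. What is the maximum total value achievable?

66 pts

This is a 0/1 knapsack; check combinations near the capacity.
- tent+med kit+sleeping bag: weight 14+4+8=26, value 24+16+26=66
- water filter+tent+sleeping bag: weight 14+14+8=36, value 16+24+26=66
- med kit+sleeping bag+hatchet: weight 4+8+15=27, value 16+26+18=60
- water filter+med kit+sleeping bag: weight 14+4+8=26, value 16+16+26=58
- tent+med kit+hatchet: weight 14+4+15=33, value 24+16+18=58
Best: 66 pts.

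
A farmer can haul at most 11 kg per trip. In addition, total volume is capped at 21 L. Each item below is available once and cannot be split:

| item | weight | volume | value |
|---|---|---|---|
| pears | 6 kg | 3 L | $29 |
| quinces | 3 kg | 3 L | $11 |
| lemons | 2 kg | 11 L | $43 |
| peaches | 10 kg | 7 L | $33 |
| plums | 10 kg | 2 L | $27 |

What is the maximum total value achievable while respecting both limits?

Feasible sets respecting both limits:
- pears+quinces+lemons: weight 11, volume 17, value 83
- pears+lemons: weight 8, volume 14, value 72
- quinces+lemons: weight 5, volume 14, value 54
- lemons: weight 2, volume 11, value 43
Best: $83.

$83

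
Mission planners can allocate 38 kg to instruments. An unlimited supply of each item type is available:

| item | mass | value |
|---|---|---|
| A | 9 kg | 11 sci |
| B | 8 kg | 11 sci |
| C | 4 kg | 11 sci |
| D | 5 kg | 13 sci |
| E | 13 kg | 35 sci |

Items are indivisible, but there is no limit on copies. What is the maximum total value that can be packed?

Best value-per-unit is C at 11/4; filling with it alone gives 9×11 = 99.
Optimal mix: 7×C + 2×D → mass 38, value 103.

103 sci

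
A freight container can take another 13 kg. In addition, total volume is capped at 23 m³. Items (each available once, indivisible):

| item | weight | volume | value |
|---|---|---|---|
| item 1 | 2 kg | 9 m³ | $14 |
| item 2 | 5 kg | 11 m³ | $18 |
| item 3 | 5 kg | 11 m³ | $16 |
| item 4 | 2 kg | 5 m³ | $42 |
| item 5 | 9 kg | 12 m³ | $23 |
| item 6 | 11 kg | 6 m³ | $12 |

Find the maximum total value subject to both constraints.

$65

Feasible sets respecting both limits:
- item 4+item 5: weight 11, volume 17, value 65
- item 2+item 4: weight 7, volume 16, value 60
- item 3+item 4: weight 7, volume 16, value 58
- item 1+item 4: weight 4, volume 14, value 56
Best: $65.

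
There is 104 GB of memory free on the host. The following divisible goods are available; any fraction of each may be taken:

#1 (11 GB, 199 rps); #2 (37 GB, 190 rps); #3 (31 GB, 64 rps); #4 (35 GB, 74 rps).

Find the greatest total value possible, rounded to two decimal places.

Take in order of value per unit:
- #1 (199/11 per unit): all 11 → value 199, running total 199.00
- #2 (190/37 per unit): all 37 → value 190, running total 389.00
- #4 (74/35 per unit): all 35 → value 74, running total 463.00
- #3 (64/31 per unit): 21 of 31 → value 21×64/31 = 43.3548, running total 506.35
Total 506.35.

506.35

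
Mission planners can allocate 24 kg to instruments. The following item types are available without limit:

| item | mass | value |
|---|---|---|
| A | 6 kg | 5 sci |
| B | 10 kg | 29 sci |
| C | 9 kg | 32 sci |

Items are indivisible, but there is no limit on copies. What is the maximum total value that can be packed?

69 sci

Best value-per-unit is C at 32/9; filling with it alone gives 2×32 = 64.
Optimal mix: 1×A + 2×C → mass 24, value 69.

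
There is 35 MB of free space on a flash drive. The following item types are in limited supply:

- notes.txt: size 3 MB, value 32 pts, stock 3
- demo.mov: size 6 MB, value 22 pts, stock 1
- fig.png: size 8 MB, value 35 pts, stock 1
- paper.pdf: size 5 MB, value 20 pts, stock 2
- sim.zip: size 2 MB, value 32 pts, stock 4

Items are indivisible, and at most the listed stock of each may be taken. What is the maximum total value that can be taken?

Best selections within size 35 and stock limits:
- 3×notes.txt + 1×fig.png + 2×paper.pdf + 4×sim.zip: size 35, value 299
- 3×notes.txt + 1×demo.mov + 2×paper.pdf + 4×sim.zip: size 33, value 286
Best: 299 pts.

299 pts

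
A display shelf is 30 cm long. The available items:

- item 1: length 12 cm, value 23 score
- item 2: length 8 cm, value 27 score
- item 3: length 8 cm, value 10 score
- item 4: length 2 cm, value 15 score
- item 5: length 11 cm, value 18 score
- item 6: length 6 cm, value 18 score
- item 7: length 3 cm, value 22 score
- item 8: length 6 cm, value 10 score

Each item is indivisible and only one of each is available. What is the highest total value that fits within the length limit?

100 score

Check high-value combinations within 30 cm:
- item 2+item 4+item 5+item 6+item 7: length 8+2+11+6+3=30, value 27+15+18+18+22=100
- item 2+item 4+item 6+item 7+item 8: length 8+2+6+3+6=25, value 27+15+18+22+10=92
- item 2+item 3+item 4+item 6+item 7: length 8+8+2+6+3=27, value 27+10+15+18+22=92
- item 2+item 4+item 5+item 7+item 8: length 8+2+11+3+6=30, value 27+15+18+22+10=92
Best: 100 score.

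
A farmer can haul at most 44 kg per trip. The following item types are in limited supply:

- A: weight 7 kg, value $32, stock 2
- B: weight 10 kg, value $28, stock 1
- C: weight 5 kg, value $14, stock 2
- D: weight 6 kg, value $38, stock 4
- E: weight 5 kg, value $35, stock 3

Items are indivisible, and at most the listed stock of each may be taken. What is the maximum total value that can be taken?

Top feasible selections:
- 1×C + 4×D + 3×E: weight 44, value 271
- 4×D + 3×E: weight 39, value 257
Best: $271.

$271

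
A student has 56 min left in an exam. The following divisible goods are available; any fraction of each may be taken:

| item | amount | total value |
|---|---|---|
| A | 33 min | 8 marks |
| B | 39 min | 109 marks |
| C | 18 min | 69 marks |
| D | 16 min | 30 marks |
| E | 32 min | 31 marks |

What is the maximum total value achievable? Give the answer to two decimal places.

Take in order of value per unit:
- C (69/18 per unit): all 18 → value 69, running total 69.00
- B (109/39 per unit): 38 of 39 → value 38×109/39 = 106.2051, running total 175.21
Total 175.21.

175.21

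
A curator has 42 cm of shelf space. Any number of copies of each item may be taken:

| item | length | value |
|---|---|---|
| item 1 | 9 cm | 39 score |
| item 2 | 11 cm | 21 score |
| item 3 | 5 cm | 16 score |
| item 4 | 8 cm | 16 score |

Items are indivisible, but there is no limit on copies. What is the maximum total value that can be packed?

Best value-per-unit is item 1 at 39/9; filling with it alone gives 4×39 = 156.
Optimal mix: 4×item 1 + 1×item 3 → length 41, value 172.

172 score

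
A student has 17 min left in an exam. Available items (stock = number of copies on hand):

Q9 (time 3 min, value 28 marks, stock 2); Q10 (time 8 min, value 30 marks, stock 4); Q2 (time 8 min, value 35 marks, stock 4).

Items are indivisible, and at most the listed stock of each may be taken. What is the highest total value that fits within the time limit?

Top feasible selections:
- 2×Q9 + 1×Q2: time 14, value 91
- 2×Q9 + 1×Q10: time 14, value 86
- 2×Q2: time 16, value 70
Best: 91 marks.

91 marks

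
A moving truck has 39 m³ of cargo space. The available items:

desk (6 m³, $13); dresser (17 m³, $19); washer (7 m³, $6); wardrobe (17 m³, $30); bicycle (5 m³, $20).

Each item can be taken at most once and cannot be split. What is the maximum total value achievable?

This is a 0/1 knapsack; check combinations near the capacity.
- desk+washer+wardrobe+bicycle: volume 6+7+17+5=35, value 13+6+30+20=69
- dresser+wardrobe+bicycle: volume 17+17+5=39, value 19+30+20=69
- desk+wardrobe+bicycle: volume 6+17+5=28, value 13+30+20=63
- desk+dresser+washer+bicycle: volume 6+17+7+5=35, value 13+19+6+20=58
Best: $69.

$69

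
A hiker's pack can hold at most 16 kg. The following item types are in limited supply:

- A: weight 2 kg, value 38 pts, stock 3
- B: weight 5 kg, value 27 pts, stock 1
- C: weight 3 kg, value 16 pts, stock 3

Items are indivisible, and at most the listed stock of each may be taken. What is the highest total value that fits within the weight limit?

Best selections within weight 16 and stock limits:
- 3×A + 3×C: weight 15, value 162
- 3×A + 1×B + 1×C: weight 14, value 157
Best: 162 pts.

162 pts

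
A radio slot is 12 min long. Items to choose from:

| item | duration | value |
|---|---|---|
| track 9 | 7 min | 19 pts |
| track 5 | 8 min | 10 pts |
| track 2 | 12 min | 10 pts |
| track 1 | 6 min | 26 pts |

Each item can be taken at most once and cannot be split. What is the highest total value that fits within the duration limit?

Check high-value combinations within 12 min:
- track 1: duration 6, value 26
- track 9: duration 7, value 19
- track 5: duration 8, value 10
- track 2: duration 12, value 10
Best: 26 pts.

26 pts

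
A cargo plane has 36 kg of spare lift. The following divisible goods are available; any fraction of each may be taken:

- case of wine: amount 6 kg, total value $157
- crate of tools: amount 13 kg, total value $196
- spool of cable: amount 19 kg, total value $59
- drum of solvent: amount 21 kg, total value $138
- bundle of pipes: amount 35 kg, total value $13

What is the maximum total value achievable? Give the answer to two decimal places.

Take in order of value per unit:
- case of wine (157/6 per unit): all 6 → value 157, running total 157.00
- crate of tools (196/13 per unit): all 13 → value 196, running total 353.00
- drum of solvent (138/21 per unit): 17 of 21 → value 17×138/21 = 111.7143, running total 464.71
Total 464.71.

464.71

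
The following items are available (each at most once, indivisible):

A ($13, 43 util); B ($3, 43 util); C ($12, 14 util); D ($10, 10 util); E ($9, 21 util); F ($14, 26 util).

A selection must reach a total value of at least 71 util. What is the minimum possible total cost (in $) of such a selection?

16

Subsets with value ≥ 71, sorted by total cost:
- A+B: cost 16, value 86
- B+D+E: cost 22, value 74
- B+C+E: cost 24, value 78
Minimum cost: 16 $.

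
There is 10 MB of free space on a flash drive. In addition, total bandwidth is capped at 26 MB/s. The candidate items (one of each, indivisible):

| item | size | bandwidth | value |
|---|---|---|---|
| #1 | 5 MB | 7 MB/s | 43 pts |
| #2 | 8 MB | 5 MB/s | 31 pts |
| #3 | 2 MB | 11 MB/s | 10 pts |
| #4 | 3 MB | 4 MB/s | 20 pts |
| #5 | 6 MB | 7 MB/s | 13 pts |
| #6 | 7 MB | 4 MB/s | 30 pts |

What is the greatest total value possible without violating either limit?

Feasible sets respecting both limits:
- #1+#3+#4: size 10, bandwidth 22, value 73
- #1+#4: size 8, bandwidth 11, value 63
- #1+#3: size 7, bandwidth 18, value 53
Best: 73 pts.

73 pts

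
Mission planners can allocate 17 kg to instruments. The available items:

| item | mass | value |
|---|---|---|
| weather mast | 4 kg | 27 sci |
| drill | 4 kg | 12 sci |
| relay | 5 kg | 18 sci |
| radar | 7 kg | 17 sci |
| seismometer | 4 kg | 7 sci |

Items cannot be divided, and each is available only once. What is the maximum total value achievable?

64 sci

Check high-value combinations within 17 kg:
- weather mast+drill+relay+seismometer: mass 4+4+5+4=17, value 27+12+18+7=64
- weather mast+relay+radar: mass 4+5+7=16, value 27+18+17=62
- weather mast+drill+relay: mass 4+4+5=13, value 27+12+18=57
- weather mast+drill+radar: mass 4+4+7=15, value 27+12+17=56
Best: 64 sci.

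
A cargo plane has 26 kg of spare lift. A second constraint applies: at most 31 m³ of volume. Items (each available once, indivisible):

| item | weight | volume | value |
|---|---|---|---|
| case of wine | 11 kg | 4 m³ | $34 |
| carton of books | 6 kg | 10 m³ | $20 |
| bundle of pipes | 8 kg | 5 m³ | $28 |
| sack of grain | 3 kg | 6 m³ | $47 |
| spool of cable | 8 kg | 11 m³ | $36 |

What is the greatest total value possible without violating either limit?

$117

Feasible sets respecting both limits:
- case of wine+sack of grain+spool of cable: weight 22, volume 21, value 117
- bundle of pipes+sack of grain+spool of cable: weight 19, volume 22, value 111
- case of wine+bundle of pipes+sack of grain: weight 22, volume 15, value 109
Best: $117.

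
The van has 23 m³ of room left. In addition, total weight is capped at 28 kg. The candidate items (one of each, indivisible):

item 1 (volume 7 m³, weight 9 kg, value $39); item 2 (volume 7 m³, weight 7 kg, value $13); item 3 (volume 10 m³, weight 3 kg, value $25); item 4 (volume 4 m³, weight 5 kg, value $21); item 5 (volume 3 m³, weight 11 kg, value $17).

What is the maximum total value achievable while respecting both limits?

Feasible sets respecting both limits:
- item 1+item 3+item 4: volume 21, weight 17, value 85
- item 1+item 3+item 5: volume 20, weight 23, value 81
- item 1+item 4+item 5: volume 14, weight 25, value 77
Best: $85.

$85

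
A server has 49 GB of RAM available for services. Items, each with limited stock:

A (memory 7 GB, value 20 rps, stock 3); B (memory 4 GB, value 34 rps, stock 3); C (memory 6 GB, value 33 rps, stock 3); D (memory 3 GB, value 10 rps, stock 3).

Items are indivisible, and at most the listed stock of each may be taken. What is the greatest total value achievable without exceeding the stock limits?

251 rps

Top feasible selections:
- 1×A + 3×B + 3×C + 3×D: memory 46, value 251
- 2×A + 3×B + 3×C + 1×D: memory 47, value 251
Best: 251 rps.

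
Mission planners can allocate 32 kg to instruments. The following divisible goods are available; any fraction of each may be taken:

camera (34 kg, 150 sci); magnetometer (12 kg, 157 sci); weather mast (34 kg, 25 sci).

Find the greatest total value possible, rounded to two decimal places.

Take in order of value per unit:
- magnetometer (157/12 per unit): all 12 → value 157, running total 157.00
- camera (150/34 per unit): 20 of 34 → value 20×150/34 = 88.2353, running total 245.24
Total 245.24.

245.24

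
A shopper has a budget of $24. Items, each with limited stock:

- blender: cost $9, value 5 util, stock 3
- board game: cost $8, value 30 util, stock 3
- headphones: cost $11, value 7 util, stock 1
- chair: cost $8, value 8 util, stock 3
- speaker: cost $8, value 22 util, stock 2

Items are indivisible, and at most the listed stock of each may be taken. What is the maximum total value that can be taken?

Best selections within cost 24 and stock limits:
- 3×board game: cost 24, value 90
- 2×board game + 1×speaker: cost 24, value 82
- 1×board game + 2×speaker: cost 24, value 74
- 2×board game + 1×chair: cost 24, value 68
Best: 90 util.

90 util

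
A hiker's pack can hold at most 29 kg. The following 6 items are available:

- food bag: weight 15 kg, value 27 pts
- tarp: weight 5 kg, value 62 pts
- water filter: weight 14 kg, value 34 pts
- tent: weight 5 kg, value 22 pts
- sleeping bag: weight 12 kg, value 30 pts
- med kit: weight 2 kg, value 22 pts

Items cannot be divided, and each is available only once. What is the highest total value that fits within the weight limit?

Check high-value combinations within 29 kg:
- tarp+water filter+tent+med kit: weight 5+14+5+2=26, value 62+34+22+22=140
- tarp+tent+sleeping bag+med kit: weight 5+5+12+2=24, value 62+22+30+22=136
- food bag+tarp+tent+med kit: weight 15+5+5+2=27, value 27+62+22+22=133
Best: 140 pts.

140 pts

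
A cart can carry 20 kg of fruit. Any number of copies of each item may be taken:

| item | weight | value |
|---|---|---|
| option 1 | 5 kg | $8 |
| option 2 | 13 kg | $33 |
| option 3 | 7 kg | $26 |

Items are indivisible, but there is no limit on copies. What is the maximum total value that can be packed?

$60

Best value-per-unit is option 3 at 26/7; filling with it alone gives 2×26 = 52.
Optimal mix: 1×option 1 + 2×option 3 → weight 19, value 60.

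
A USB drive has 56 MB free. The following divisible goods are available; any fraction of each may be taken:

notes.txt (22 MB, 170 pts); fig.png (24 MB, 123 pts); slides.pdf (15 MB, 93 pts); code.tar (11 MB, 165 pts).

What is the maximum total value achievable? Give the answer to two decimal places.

469.00

Take in order of value per unit:
- code.tar (165/11 per unit): all 11 → value 165, running total 165.00
- notes.txt (170/22 per unit): all 22 → value 170, running total 335.00
- slides.pdf (93/15 per unit): all 15 → value 93, running total 428.00
- fig.png (123/24 per unit): 8 of 24 → value 8×123/24 = 41.0000, running total 469.00
Total 469.00.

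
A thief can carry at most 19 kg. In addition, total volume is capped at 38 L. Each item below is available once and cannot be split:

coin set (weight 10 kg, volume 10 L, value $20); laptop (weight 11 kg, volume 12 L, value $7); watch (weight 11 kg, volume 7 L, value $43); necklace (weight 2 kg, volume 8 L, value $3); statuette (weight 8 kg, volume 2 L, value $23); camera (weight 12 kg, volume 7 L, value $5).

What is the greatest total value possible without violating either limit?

Feasible sets respecting both limits:
- watch+statuette: weight 19, volume 9, value 66
- watch+necklace: weight 13, volume 15, value 46
- watch: weight 11, volume 7, value 43
Best: $66.

$66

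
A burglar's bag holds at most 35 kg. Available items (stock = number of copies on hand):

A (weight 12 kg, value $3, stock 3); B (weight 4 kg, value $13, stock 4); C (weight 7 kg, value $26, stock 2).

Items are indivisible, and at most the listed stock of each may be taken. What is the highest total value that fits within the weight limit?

Best selections within weight 35 and stock limits:
- 4×B + 2×C: weight 30, value 104
- 3×B + 2×C: weight 26, value 91
- 1×A + 2×B + 2×C: weight 34, value 81
- 1×A + 4×B + 1×C: weight 35, value 81
Best: $104.

$104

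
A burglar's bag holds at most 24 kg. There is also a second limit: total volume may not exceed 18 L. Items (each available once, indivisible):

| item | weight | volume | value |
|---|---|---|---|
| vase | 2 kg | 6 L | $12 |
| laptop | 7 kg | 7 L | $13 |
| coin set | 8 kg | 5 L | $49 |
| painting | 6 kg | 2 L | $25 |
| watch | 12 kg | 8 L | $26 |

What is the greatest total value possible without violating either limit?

$87

Feasible sets respecting both limits:
- laptop+coin set+painting: weight 21, volume 14, value 87
- vase+coin set+painting: weight 16, volume 13, value 86
- coin set+watch: weight 20, volume 13, value 75
Best: $87.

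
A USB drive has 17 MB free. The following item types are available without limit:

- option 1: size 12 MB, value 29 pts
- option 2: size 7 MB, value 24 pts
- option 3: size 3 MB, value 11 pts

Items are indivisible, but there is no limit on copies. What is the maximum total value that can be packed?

Best value-per-unit is option 3 at 11/3; filling with it alone gives 5×11 = 55.
Optimal mix: 2×option 2 + 1×option 3 → size 17, value 59.

59 pts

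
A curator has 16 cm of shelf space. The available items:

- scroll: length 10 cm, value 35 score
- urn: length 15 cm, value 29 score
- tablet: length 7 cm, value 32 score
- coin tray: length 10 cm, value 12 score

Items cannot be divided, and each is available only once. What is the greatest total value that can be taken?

35 score

Check high-value combinations within 16 cm:
- scroll: length 10, value 35
- tablet: length 7, value 32
- urn: length 15, value 29
- coin tray: length 10, value 12
Best: 35 score.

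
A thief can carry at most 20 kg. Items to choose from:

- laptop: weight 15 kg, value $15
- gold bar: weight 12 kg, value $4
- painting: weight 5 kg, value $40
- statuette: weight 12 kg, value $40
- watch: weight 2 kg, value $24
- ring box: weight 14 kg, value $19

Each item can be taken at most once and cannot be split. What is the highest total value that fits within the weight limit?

Check high-value combinations within 20 kg:
- painting+statuette+watch: weight 5+12+2=19, value 40+40+24=104
- painting+statuette: weight 5+12=17, value 40+40=80
- gold bar+painting+watch: weight 12+5+2=19, value 4+40+24=68
- painting+watch: weight 5+2=7, value 40+24=64
Best: $104.

$104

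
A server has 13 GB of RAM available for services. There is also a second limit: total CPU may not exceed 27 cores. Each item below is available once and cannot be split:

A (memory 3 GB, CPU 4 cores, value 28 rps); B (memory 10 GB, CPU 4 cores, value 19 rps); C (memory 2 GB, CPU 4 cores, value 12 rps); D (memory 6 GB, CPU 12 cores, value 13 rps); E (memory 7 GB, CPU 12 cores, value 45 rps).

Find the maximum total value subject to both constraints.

85 rps

Feasible sets respecting both limits:
- A+C+E: memory 12, CPU 20, value 85
- A+E: memory 10, CPU 16, value 73
- D+E: memory 13, CPU 24, value 58
- C+E: memory 9, CPU 16, value 57
Best: 85 rps.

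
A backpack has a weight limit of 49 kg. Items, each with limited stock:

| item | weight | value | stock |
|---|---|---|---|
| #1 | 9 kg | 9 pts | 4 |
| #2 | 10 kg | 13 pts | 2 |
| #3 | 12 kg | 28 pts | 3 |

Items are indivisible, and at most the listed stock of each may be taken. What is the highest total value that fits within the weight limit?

Best selections within weight 49 and stock limits:
- 1×#2 + 3×#3: weight 46, value 97
- 1×#1 + 3×#3: weight 45, value 93
Best: 97 pts.

97 pts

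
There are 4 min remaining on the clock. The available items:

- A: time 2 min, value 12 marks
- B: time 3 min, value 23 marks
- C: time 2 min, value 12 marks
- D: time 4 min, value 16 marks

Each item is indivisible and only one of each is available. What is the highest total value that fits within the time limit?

24 marks

Check high-value combinations within 4 min:
- A+C: time 2+2=4, value 12+12=24
- B: time 3, value 23
- D: time 4, value 16
- A: time 2, value 12
Best: 24 marks.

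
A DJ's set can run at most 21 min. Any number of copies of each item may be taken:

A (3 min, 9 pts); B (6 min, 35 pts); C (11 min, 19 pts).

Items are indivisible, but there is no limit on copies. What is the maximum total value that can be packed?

114 pts

Best value-per-unit is B at 35/6; filling with it alone gives 3×35 = 105.
Optimal mix: 1×A + 3×B → duration 21, value 114.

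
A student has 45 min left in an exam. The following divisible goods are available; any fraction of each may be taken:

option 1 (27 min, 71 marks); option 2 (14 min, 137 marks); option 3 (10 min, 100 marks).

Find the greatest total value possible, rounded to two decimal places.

292.22

Take in order of value per unit:
- option 3 (100/10 per unit): all 10 → value 100, running total 100.00
- option 2 (137/14 per unit): all 14 → value 137, running total 237.00
- option 1 (71/27 per unit): 21 of 27 → value 21×71/27 = 55.2222, running total 292.22
Total 292.22.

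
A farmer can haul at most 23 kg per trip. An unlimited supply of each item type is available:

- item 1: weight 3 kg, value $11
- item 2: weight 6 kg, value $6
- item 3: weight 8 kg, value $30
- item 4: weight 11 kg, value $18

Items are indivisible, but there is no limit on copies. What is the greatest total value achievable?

Best value-per-unit is item 3 at 30/8; filling with it alone gives 2×30 = 60.
Optimal mix: 5×item 1 + 1×item 3 → weight 23, value 85.

$85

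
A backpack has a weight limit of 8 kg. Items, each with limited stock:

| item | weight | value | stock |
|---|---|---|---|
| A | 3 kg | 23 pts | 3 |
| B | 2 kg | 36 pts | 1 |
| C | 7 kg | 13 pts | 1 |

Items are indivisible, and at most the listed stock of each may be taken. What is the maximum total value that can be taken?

Top feasible selections:
- 2×A + 1×B: weight 8, value 82
- 1×A + 1×B: weight 5, value 59
- 2×A: weight 6, value 46
Best: 82 pts.

82 pts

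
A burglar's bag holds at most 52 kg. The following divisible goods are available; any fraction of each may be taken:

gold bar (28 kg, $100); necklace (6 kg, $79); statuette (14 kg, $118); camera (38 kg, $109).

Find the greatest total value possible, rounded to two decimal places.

Take in order of value per unit:
- necklace (79/6 per unit): all 6 → value 79, running total 79.00
- statuette (118/14 per unit): all 14 → value 118, running total 197.00
- gold bar (100/28 per unit): all 28 → value 100, running total 297.00
- camera (109/38 per unit): 4 of 38 → value 4×109/38 = 11.4737, running total 308.47
Total 308.47.

308.47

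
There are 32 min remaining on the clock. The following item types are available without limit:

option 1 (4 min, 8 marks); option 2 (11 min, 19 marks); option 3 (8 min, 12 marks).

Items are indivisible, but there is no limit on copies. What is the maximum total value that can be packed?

64 marks

Best value-per-unit is option 1 at 8/4, and filling with it alone uses time 8×4=32. No mix of the others beats 8×8 = 64.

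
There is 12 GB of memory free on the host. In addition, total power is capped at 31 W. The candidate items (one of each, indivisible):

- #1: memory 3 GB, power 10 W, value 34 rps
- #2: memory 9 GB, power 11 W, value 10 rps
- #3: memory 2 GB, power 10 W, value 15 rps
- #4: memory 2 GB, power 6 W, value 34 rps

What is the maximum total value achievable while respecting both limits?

Feasible sets respecting both limits:
- #1+#3+#4: memory 7, power 26, value 83
- #1+#4: memory 5, power 16, value 68
- #1+#3: memory 5, power 20, value 49
Best: 83 rps.

83 rps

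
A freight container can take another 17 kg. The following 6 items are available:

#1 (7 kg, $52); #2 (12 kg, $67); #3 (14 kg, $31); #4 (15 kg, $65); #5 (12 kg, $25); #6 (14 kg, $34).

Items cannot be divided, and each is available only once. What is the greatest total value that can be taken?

Check high-value combinations within 17 kg:
- #2: weight 12, value 67
- #4: weight 15, value 65
- #1: weight 7, value 52
Best: $67.

$67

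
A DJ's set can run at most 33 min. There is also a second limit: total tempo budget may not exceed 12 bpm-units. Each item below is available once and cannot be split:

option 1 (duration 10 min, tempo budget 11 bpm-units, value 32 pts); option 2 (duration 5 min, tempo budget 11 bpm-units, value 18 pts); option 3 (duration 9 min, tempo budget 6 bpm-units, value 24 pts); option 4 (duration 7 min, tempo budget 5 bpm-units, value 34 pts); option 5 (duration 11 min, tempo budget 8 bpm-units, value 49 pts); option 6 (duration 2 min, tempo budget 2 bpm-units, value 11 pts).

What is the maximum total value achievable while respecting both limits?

Feasible sets respecting both limits:
- option 5+option 6: duration 13, tempo budget 10, value 60
- option 3+option 4: duration 16, tempo budget 11, value 58
- option 5: duration 11, tempo budget 8, value 49
Best: 60 pts.

60 pts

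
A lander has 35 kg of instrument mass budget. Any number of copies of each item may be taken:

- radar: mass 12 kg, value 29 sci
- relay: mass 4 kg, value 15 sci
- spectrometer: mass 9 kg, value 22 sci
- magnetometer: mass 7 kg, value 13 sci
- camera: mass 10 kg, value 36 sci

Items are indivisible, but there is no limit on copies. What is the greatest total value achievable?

126 sci

Best value-per-unit is relay at 15/4; filling with it alone gives 8×15 = 120.
Optimal mix: 6×relay + 1×camera → mass 34, value 126.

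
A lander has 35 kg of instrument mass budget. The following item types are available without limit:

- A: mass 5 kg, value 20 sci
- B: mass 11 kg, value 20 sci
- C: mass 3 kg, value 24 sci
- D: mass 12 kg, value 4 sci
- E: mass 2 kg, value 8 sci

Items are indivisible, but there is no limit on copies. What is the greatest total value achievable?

Best value-per-unit is C at 24/3; filling with it alone gives 11×24 = 264.
Optimal mix: 11×C + 1×E → mass 35, value 272.

272 sci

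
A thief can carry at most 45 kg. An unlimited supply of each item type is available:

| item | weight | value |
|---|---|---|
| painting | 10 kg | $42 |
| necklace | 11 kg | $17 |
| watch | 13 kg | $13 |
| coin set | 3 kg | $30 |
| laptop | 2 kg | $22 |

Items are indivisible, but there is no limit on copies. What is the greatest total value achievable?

Best value-per-unit is laptop at 22/2; filling with it alone gives 22×22 = 484.
Optimal mix: 1×coin set + 21×laptop → weight 45, value 492.

$492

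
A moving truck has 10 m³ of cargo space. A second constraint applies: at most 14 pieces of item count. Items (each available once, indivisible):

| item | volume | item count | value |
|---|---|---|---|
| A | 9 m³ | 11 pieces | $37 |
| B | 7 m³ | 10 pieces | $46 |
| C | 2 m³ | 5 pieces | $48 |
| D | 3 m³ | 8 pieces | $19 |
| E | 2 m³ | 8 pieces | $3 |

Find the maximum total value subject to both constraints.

$67

Feasible sets respecting both limits:
- C+D: volume 5, item count 13, value 67
- C+E: volume 4, item count 13, value 51
- C: volume 2, item count 5, value 48
- B: volume 7, item count 10, value 46
Best: $67.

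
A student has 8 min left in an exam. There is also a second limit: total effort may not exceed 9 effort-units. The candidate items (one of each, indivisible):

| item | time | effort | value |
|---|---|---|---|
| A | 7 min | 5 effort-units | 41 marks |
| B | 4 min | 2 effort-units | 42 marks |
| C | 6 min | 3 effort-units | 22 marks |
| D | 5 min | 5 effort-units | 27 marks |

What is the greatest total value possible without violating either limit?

42 marks

Feasible sets respecting both limits:
- B: time 4, effort 2, value 42
- A: time 7, effort 5, value 41
- D: time 5, effort 5, value 27
- C: time 6, effort 3, value 22
Best: 42 marks.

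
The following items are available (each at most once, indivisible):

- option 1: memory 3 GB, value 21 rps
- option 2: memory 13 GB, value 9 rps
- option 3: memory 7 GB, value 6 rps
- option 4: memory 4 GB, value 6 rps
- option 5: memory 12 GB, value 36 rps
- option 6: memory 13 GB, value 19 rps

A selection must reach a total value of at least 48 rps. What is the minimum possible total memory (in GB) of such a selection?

15

Subsets with value ≥ 48, sorted by total memory:
- option 1+option 5: memory 15, value 57
- option 1+option 4+option 5: memory 19, value 63
- option 1+option 3+option 5: memory 22, value 63
Minimum memory: 15 GB.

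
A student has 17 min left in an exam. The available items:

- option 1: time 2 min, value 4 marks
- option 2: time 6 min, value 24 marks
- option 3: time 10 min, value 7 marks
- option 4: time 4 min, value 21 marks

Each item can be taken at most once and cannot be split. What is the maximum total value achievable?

49 marks

Check high-value combinations within 17 min:
- option 1+option 2+option 4: time 2+6+4=12, value 4+24+21=49
- option 2+option 4: time 6+4=10, value 24+21=45
- option 1+option 3+option 4: time 2+10+4=16, value 4+7+21=32
- option 2+option 3: time 6+10=16, value 24+7=31
- option 1+option 2: time 2+6=8, value 4+24=28
Best: 49 marks.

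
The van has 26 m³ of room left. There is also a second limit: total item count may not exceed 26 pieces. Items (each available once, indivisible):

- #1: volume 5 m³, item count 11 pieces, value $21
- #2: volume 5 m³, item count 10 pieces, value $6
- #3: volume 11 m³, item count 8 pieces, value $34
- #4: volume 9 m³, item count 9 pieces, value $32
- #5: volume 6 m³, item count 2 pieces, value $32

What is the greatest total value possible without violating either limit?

Feasible sets respecting both limits:
- #3+#4+#5: volume 26, item count 19, value 98
- #1+#3+#5: volume 22, item count 21, value 87
- #1+#4+#5: volume 20, item count 22, value 85
- #2+#3+#5: volume 22, item count 20, value 72
Best: $98.

$98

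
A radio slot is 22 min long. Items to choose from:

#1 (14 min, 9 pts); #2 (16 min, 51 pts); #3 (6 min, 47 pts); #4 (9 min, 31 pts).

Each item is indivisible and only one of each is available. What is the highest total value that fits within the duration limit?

98 pts

Check high-value combinations within 22 min:
- #2+#3: duration 16+6=22, value 51+47=98
- #3+#4: duration 6+9=15, value 47+31=78
- #1+#3: duration 14+6=20, value 9+47=56
- #2: duration 16, value 51
Best: 98 pts.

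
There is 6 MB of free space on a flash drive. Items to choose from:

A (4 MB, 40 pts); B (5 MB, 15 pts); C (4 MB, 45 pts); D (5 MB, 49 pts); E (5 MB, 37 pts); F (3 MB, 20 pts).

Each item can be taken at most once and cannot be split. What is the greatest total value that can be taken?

Check high-value combinations within 6 MB:
- D: size 5, value 49
- C: size 4, value 45
- A: size 4, value 40
- E: size 5, value 37
Best: 49 pts.

49 pts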